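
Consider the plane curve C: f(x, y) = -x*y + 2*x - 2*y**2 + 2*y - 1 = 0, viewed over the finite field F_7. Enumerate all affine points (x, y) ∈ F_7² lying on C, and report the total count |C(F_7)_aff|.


Affine F_7-points: {(1, 1), (1, 3), (4, 0), (4, 6), (5, 4), (5, 5)}; count = 6.

For each of the 49 pairs (x, y) ∈ F_7², evaluate f(x, y) mod 7. Record the zeros.
  x = 0: [0↦6, 1↦6, 2↦2, 3↦1, 4↦3, 5↦1, 6↦2]  zeros at y ∈ ∅
  x = 1: [0↦1, 1↦0, 2↦2, 3↦0, 4↦1, 5↦5, 6↦5]  zeros at y ∈ {1, 3}
  x = 2: [0↦3, 1↦1, 2↦2, 3↦6, 4↦6, 5↦2, 6↦1]  zeros at y ∈ ∅
  x = 3: [0↦5, 1↦2, 2↦2, 3↦5, 4↦4, 5↦6, 6↦4]  zeros at y ∈ ∅
  x = 4: [0↦0, 1↦3, 2↦2, 3↦4, 4↦2, 5↦3, 6↦0]  zeros at y ∈ {0, 6}
  x = 5: [0↦2, 1↦4, 2↦2, 3↦3, 4↦0, 5↦0, 6↦3]  zeros at y ∈ {4, 5}
  x = 6: [0↦4, 1↦5, 2↦2, 3↦2, 4↦5, 5↦4, 6↦6]  zeros at y ∈ ∅
Collecting zeros: affine points = {(1, 1), (1, 3), (4, 0), (4, 6), (5, 4), (5, 5)}.
Total count |C(F_7)_aff| = 6.


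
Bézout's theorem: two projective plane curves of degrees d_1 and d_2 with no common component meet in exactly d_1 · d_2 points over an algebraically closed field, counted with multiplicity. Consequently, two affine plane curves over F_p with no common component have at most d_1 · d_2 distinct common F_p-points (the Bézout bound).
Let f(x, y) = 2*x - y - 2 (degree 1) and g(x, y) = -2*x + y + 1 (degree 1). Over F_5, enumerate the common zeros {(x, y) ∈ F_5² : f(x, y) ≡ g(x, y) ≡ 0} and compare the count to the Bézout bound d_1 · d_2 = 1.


Common zeros: ∅; count = 0; Bézout bound = 1.

deg(f) = 1, deg(g) = 1, so Bézout bound = 1.
Scan x ∈ F_5. For each x, list the y ∈ F_5 with f(x, y) ≡ 0 and those with g(x, y) ≡ 0 (mod 5); the common zeros in that column are the intersection.
  x = 0: f ≡ 0 at y ∈ {3}; g ≡ 0 at y ∈ {4}; common: ∅.
  x = 1: f ≡ 0 at y ∈ {0}; g ≡ 0 at y ∈ {1}; common: ∅.
  x = 2: f ≡ 0 at y ∈ {2}; g ≡ 0 at y ∈ {3}; common: ∅.
  x = 3: f ≡ 0 at y ∈ {4}; g ≡ 0 at y ∈ {0}; common: ∅.
  x = 4: f ≡ 0 at y ∈ {1}; g ≡ 0 at y ∈ {2}; common: ∅.
Collecting: common zeros = ∅, so the count is 0.
Comparison with the Bézout bound: 0 ≤ 1 = deg(f)·deg(g), as expected for curves with no common component (the affine F_5-count falls short of the bound because intersections may lie at infinity, over extension fields, or carry multiplicity).


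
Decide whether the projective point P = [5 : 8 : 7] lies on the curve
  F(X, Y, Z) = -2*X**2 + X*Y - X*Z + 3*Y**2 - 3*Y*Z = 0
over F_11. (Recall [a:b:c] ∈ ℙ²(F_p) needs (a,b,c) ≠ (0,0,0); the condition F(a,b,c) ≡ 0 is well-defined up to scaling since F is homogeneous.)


F(5,8,7) ≡ 1 (mod 11); P is NOT on the curve.

Evaluate F(5, 8, 7) term-by-term (mod 11).
  -2*X**2 ↦ -2·25·1·1 = -50
  X*Y ↦ 1·5·8·1 = 40
  -X*Z ↦ -1·5·1·7 = -35
  3*Y**2 ↦ 3·1·64·1 = 192
  -3*Y*Z ↦ -3·1·8·7 = -168
Sum: F(5, 8, 7) = (-50) + (40) + (-35) + (192) + (-168) = -21.
Reducing mod 11: -21 ≡ 1 (mod 11).
Since F(a, b, c) ≡ 1 ≠ 0 (mod 11), P does NOT lie on the curve.


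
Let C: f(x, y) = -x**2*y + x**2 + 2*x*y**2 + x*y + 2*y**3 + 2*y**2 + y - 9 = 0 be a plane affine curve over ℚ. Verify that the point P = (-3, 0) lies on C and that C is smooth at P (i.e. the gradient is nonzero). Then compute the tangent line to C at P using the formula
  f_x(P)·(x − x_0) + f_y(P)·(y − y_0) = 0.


Tangent line at P: -6*x - 11*y - 18 = 0.

Step 1: f(-3, 0) = 0, so P lies on C.
Step 2: partial derivatives
  f_x(x, y) = -2*x*y + 2*x + 2*y**2 + y, f_y(x, y) = -x**2 + 4*x*y + x + 6*y**2 + 4*y + 1.
  f_x(P) = -6, f_y(P) = -11 (gradient nonzero, so P is smooth).
Step 3: tangent line at P: -6·(x − -3) + -11·(y − 0) = 0.
Expanding: -6*x - 11*y - 18 = 0.


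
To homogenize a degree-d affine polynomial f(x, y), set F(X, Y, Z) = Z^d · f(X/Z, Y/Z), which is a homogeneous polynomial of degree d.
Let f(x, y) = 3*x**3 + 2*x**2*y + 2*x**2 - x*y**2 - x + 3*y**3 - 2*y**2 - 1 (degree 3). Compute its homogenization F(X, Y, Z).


F(X, Y, Z) = 3*X**3 + 2*X**2*Y + 2*X**2*Z - X*Y**2 - X*Z**2 + 3*Y**3 - 2*Y**2*Z - Z**3

deg(f) = 3.
Substitute x = X/Z, y = Y/Z into f, then multiply by Z^3.
  monomial 3·x^3·y^0 ↦ 3·X^3·Y^0·Z^0.
  monomial 2·x^2·y^1 ↦ 2·X^2·Y^1·Z^0.
  monomial 2·x^2·y^0 ↦ 2·X^2·Y^0·Z^1.
  monomial -1·x^1·y^2 ↦ -1·X^1·Y^2·Z^0.
  monomial -1·x^1·y^0 ↦ -1·X^1·Y^0·Z^2.
  monomial 3·x^0·y^3 ↦ 3·X^0·Y^3·Z^0.
  monomial -2·x^0·y^2 ↦ -2·X^0·Y^2·Z^1.
  monomial -1·x^0·y^0 ↦ -1·X^0·Y^0·Z^3.
Collecting: F(X, Y, Z) = 3*X**3 + 2*X**2*Y + 2*X**2*Z - X*Y**2 - X*Z**2 + 3*Y**3 - 2*Y**2*Z - Z**3.


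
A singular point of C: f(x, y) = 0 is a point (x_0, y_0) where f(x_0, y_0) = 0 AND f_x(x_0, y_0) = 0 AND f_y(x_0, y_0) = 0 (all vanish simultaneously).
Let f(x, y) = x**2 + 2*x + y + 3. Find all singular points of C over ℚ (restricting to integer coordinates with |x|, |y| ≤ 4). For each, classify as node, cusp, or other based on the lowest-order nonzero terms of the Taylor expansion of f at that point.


No singular points in the scanned grid; C is smooth there.

Compute partial derivatives:
  f_x = 2*x + 2.
  f_y = 1.
f_y = 1 is a nonzero constant, so f_y never vanishes: no point (x, y) can satisfy f = f_x = f_y = 0. In particular no (x, y) ∈ {−4, ..., 4}² is singular; the curve is smooth.


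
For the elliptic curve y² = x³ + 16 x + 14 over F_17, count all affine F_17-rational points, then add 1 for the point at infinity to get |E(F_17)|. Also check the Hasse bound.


Affine points = {(3, 2), (3, 15), (5, 7), (5, 10), (8, 5), (8, 12), (10, 1), (10, 16), (11, 5), (11, 12), (12, 8), (12, 9), (15, 5), (15, 12)}; affine count = 14; |E(F_17)| = 15.

Discriminant check: Δ ∝ 4a³ + 27b² = 4·16³ + 27·14² = 4·4096 + 27·196 ≡ 1 (mod 17). Nonzero ⇒ E is nonsingular.
For each x ∈ F_17, compute rhs = x³ + 16·x + 14 mod 17, then count y ∈ F_17 with y² ≡ rhs.
  x = 0: rhs = 14, matching y values: none (0 points).
  x = 1: rhs = 14, matching y values: none (0 points).
  x = 2: rhs = 3, matching y values: none (0 points).
  x = 3: rhs = 4, matching y values: 2, 15 (2 points).
  x = 4: rhs = 6, matching y values: none (0 points).
  x = 5: rhs = 15, matching y values: 7, 10 (2 points).
  x = 6: rhs = 3, matching y values: none (0 points).
  x = 7: rhs = 10, matching y values: none (0 points).
  x = 8: rhs = 8, matching y values: 5, 12 (2 points).
  x = 9: rhs = 3, matching y values: none (0 points).
  x = 10: rhs = 1, matching y values: 1, 16 (2 points).
  x = 11: rhs = 8, matching y values: 5, 12 (2 points).
  x = 12: rhs = 13, matching y values: 8, 9 (2 points).
  x = 13: rhs = 5, matching y values: none (0 points).
  x = 14: rhs = 7, matching y values: none (0 points).
  x = 15: rhs = 8, matching y values: 5, 12 (2 points).
  x = 16: rhs = 14, matching y values: none (0 points).
Total affine count: 14.
Full point count |E(F_17)| = 14 + 1 = 15.
Hasse bound: |15 − (17+1)| = |-3| = 3 ≤ 2√17 ≈ 8.2462 ✓.


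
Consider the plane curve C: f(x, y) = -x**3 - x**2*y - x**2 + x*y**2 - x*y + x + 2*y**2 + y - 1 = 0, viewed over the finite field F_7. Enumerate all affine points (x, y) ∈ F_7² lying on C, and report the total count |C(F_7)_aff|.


Affine F_7-points: {(0, 4), (0, 6), (1, 1), (1, 4), (4, 0), (4, 2), (5, 1), (6, 1), (6, 5)}; count = 9.

For each of the 49 pairs (x, y) ∈ F_7², evaluate f(x, y) mod 7. Record the zeros.
  x = 0: [0↦6, 1↦2, 2↦2, 3↦6, 4↦0, 5↦5, 6↦0]  zeros at y ∈ {4, 6}
  x = 1: [0↦5, 1↦0, 2↦1, 3↦1, 4↦0, 5↦5, 6↦2]  zeros at y ∈ {1, 4}
  x = 2: [0↦3, 1↦2, 2↦2, 3↦3, 4↦5, 5↦1, 6↦5]  zeros at y ∈ ∅
  x = 3: [0↦1, 1↦2, 2↦6, 3↦6, 4↦2, 5↦1, 6↦3]  zeros at y ∈ ∅
  x = 4: [0↦0, 1↦1, 2↦0, 3↦4, 4↦6, 5↦6, 6↦4]  zeros at y ∈ {0, 2}
  x = 5: [0↦1, 1↦0, 2↦6, 3↦5, 4↦4, 5↦3, 6↦2]  zeros at y ∈ {1}
  x = 6: [0↦5, 1↦0, 2↦4, 3↦3, 4↦4, 5↦0, 6↦5]  zeros at y ∈ {1, 5}
Collecting zeros: affine points = {(0, 4), (0, 6), (1, 1), (1, 4), (4, 0), (4, 2), (5, 1), (6, 1), (6, 5)}.
Total count |C(F_7)_aff| = 9.


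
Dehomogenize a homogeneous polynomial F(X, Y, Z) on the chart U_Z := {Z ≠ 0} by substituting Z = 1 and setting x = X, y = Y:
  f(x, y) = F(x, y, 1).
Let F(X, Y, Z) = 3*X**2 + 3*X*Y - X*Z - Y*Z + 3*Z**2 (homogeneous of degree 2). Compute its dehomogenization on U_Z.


f(x, y) = 3*x**2 + 3*x*y - x - y + 3

On U_Z we set Z = 1. Each monomial c·X^i·Y^j·Z^k in F becomes c·x^i·y^j·1^k = c·x^i·y^j.
Substituting Z = 1: F(X, Y, 1) = 3*x**2 + 3*x*y - x - y + 3.
Note: deg(f) ≤ deg(F) = 2; strict inequality happens when F is divisible by Z (lost terms).


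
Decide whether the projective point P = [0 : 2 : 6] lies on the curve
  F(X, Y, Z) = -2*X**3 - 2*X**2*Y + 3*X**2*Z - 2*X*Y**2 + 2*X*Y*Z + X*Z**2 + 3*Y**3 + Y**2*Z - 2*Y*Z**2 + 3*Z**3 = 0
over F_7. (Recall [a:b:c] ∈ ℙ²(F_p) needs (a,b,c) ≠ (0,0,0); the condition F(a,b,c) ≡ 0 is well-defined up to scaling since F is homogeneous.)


F(0,2,6) ≡ 6 (mod 7); P is NOT on the curve.

Evaluate F(0, 2, 6) term-by-term (mod 7).
  -2*X**3 ↦ -2·0·1·1 = 0
  -2*X**2*Y ↦ -2·0·2·1 = 0
  3*X**2*Z ↦ 3·0·1·6 = 0
  -2*X*Y**2 ↦ -2·0·4·1 = 0
  2*X*Y*Z ↦ 2·0·2·6 = 0
  X*Z**2 ↦ 1·0·1·36 = 0
  3*Y**3 ↦ 3·1·8·1 = 24
  Y**2*Z ↦ 1·1·4·6 = 24
  -2*Y*Z**2 ↦ -2·1·2·36 = -144
  3*Z**3 ↦ 3·1·1·216 = 648
Sum: F(0, 2, 6) = (0) + (0) + (0) + (0) + (0) + (0) + (24) + (24) + (-144) + (648) = 552.
Reducing mod 7: 552 ≡ 6 (mod 7).
Since F(a, b, c) ≡ 6 ≠ 0 (mod 7), P does NOT lie on the curve.


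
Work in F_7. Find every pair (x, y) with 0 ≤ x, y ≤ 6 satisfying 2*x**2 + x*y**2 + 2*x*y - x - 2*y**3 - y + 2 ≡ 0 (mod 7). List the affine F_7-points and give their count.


Affine F_7-points: {(1, 2), (1, 4), (1, 5), (3, 5), (5, 4), (6, 2)}; count = 6.

For each of the 49 pairs (x, y) ∈ F_7², evaluate f(x, y) mod 7. Record the zeros.
  x = 0: [0↦2, 1↦6, 2↦5, 3↦1, 4↦3, 5↦6, 6↦5]  zeros at y ∈ ∅
  x = 1: [0↦3, 1↦3, 2↦0, 3↦3, 4↦0, 5↦0, 6↦5]  zeros at y ∈ {2, 4, 5}
  x = 2: [0↦1, 1↦4, 2↦6, 3↦2, 4↦1, 5↦5, 6↦2]  zeros at y ∈ ∅
  x = 3: [0↦3, 1↦2, 2↦2, 3↦5, 4↦6, 5↦0, 6↦3]  zeros at y ∈ {5}
  x = 4: [0↦2, 1↦4, 2↦2, 3↦5, 4↦1, 5↦6, 6↦1]  zeros at y ∈ ∅
  x = 5: [0↦5, 1↦3, 2↦6, 3↦2, 4↦0, 5↦2, 6↦3]  zeros at y ∈ {4}
  x = 6: [0↦5, 1↦6, 2↦0, 3↦3, 4↦3, 5↦2, 6↦2]  zeros at y ∈ {2}
Collecting zeros: affine points = {(1, 2), (1, 4), (1, 5), (3, 5), (5, 4), (6, 2)}.
Total count |C(F_7)_aff| = 6.


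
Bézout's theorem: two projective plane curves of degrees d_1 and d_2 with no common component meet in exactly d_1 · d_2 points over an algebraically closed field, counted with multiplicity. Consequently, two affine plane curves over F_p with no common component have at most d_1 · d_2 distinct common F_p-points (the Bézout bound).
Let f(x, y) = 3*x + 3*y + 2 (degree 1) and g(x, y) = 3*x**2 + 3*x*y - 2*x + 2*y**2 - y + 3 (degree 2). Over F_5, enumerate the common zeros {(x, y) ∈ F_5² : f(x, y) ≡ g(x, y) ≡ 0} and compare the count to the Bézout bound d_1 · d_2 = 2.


Common zeros: ∅; count = 0; Bézout bound = 2.

deg(f) = 1, deg(g) = 2, so Bézout bound = 2.
Scan x ∈ F_5. For each x, list the y ∈ F_5 with f(x, y) ≡ 0 and those with g(x, y) ≡ 0 (mod 5); the common zeros in that column are the intersection.
  x = 0: f ≡ 0 at y ∈ {1}; g ≡ 0 at y ∈ ∅; common: ∅.
  x = 1: f ≡ 0 at y ∈ {0}; g ≡ 0 at y ∈ ∅; common: ∅.
  x = 2: f ≡ 0 at y ∈ {4}; g ≡ 0 at y ∈ ∅; common: ∅.
  x = 3: f ≡ 0 at y ∈ {3}; g ≡ 0 at y ∈ ∅; common: ∅.
  x = 4: f ≡ 0 at y ∈ {2}; g ≡ 0 at y ∈ ∅; common: ∅.
Collecting: common zeros = ∅, so the count is 0.
Comparison with the Bézout bound: 0 ≤ 2 = deg(f)·deg(g), as expected for curves with no common component (the affine F_5-count falls short of the bound because intersections may lie at infinity, over extension fields, or carry multiplicity).


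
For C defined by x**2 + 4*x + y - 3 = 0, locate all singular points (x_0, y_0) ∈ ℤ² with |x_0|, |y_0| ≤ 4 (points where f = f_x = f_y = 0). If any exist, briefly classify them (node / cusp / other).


No singular points in the scanned grid; C is smooth there.

Compute partial derivatives:
  f_x = 2*x + 4.
  f_y = 1.
f_y = 1 is a nonzero constant, so f_y never vanishes: no point (x, y) can satisfy f = f_x = f_y = 0. In particular no (x, y) ∈ {−4, ..., 4}² is singular; the curve is smooth.


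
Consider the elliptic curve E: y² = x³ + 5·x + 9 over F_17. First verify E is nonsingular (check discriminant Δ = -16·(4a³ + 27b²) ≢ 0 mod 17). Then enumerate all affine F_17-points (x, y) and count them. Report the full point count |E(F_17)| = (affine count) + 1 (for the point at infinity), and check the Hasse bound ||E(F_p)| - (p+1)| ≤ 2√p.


Affine points = {(0, 3), (0, 14), (1, 7), (1, 10), (3, 0), (4, 5), (4, 12), (6, 0), (7, 8), (7, 9), (8, 0), (9, 1), (9, 16), (11, 1), (11, 16), (14, 1), (14, 16), (15, 5), (15, 12)}; affine count = 19; |E(F_17)| = 20.

Discriminant check: Δ ∝ 4a³ + 27b² = 4·5³ + 27·9² = 4·125 + 27·81 ≡ 1 (mod 17). Nonzero ⇒ E is nonsingular.
For each x ∈ F_17, compute rhs = x³ + 5·x + 9 mod 17, then count y ∈ F_17 with y² ≡ rhs.
  x = 0: rhs = 9, matching y values: 3, 14 (2 points).
  x = 1: rhs = 15, matching y values: 7, 10 (2 points).
  x = 2: rhs = 10, matching y values: none (0 points).
  x = 3: rhs = 0, matching y values: 0 (1 points).
  x = 4: rhs = 8, matching y values: 5, 12 (2 points).
  x = 5: rhs = 6, matching y values: none (0 points).
  x = 6: rhs = 0, matching y values: 0 (1 points).
  x = 7: rhs = 13, matching y values: 8, 9 (2 points).
  x = 8: rhs = 0, matching y values: 0 (1 points).
  x = 9: rhs = 1, matching y values: 1, 16 (2 points).
  x = 10: rhs = 5, matching y values: none (0 points).
  x = 11: rhs = 1, matching y values: 1, 16 (2 points).
  x = 12: rhs = 12, matching y values: none (0 points).
  x = 13: rhs = 10, matching y values: none (0 points).
  x = 14: rhs = 1, matching y values: 1, 16 (2 points).
  x = 15: rhs = 8, matching y values: 5, 12 (2 points).
  x = 16: rhs = 3, matching y values: none (0 points).
Total affine count: 19.
Full point count |E(F_17)| = 19 + 1 = 20.
Hasse bound: |20 − (17+1)| = |2| = 2 ≤ 2√17 ≈ 8.2462 ✓.


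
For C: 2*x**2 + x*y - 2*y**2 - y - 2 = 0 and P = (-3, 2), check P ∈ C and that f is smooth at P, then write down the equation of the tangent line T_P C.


Tangent line at P: -10*x - 12*y - 6 = 0.

Step 1: f(-3, 2) = 0, so P lies on C.
Step 2: partial derivatives
  f_x(x, y) = 4*x + y, f_y(x, y) = x - 4*y - 1.
  f_x(P) = -10, f_y(P) = -12 (gradient nonzero, so P is smooth).
Step 3: tangent line at P: -10·(x − -3) + -12·(y − 2) = 0.
Expanding: -10*x - 12*y - 6 = 0.


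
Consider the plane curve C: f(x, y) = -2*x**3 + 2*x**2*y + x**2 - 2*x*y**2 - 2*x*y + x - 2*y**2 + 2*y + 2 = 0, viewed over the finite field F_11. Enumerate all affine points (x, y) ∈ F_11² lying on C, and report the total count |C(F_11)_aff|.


Affine F_11-points: {(0, 4), (0, 8), (1, 1), (1, 5), (2, 3), (2, 9), (3, 2), (3, 8), (4, 9), (5, 4), (5, 5), (8, 3), (8, 7), (9, 6), (9, 9), (10, 3)}; count = 16.

For each of the 121 pairs (x, y) ∈ F_11², evaluate f(x, y) mod 11. Record the zeros.
  x = 0: [0↦2, 1↦2, 2↦9, 3↦1, 4↦0, 5↦6, 6↦8, 7↦6, 8↦0, 9↦1, 10↦9]  zeros at y ∈ {4, 8}
  x = 1: [0↦2, 1↦0, 2↦1, 3↦5, 4↦1, 5↦0, 6↦2, 7↦7, 8↦4, 9↦4, 10↦7]  zeros at y ∈ {1, 5}
  x = 2: [0↦3, 1↦3, 2↦2, 3↦0, 4↦8, 5↦4, 6↦10, 7↦4, 8↦8, 9↦0, 10↦2]  zeros at y ∈ {3, 9}
  x = 3: [0↦4, 1↦10, 2↦0, 3↦7, 4↦9, 5↦6, 6↦9, 7↦7, 8↦0, 9↦10, 10↦4]  zeros at y ∈ {2, 8}
  x = 4: [0↦4, 1↦9, 2↦5, 3↦3, 4↦3, 5↦5, 6↦9, 7↦4, 8↦1, 9↦0, 10↦1]  zeros at y ∈ {9}
  x = 5: [0↦2, 1↦10, 2↦5, 3↦9, 4↦0, 5↦0, 6↦9, 7↦5, 8↦10, 9↦2, 10↦3]  zeros at y ∈ {4, 5}
  x = 6: [0↦8, 1↦1, 2↦10, 3↦2, 4↦10, 5↦1, 6↦8, 7↦9, 8↦4, 9↦4, 10↦9]  zeros at y ∈ ∅
  x = 7: [0↦10, 1↦3, 2↦8, 3↦3, 4↦10, 5↦7, 6↦5, 7↦4, 8↦4, 9↦5, 10↦7]  zeros at y ∈ ∅
  x = 8: [0↦7, 1↦4, 2↦9, 3↦0, 4↦10, 5↦6, 6↦10, 7↦0, 8↦9, 9↦4, 10↦7]  zeros at y ∈ {3, 7}
  x = 9: [0↦9, 1↦3, 2↦1, 3↦3, 4↦9, 5↦8, 6↦0, 7↦7, 8↦7, 9↦0, 10↦8]  zeros at y ∈ {6, 9}
  x = 10: [0↦4, 1↦10, 2↦5, 3↦0, 4↦6, 5↦1, 6↦7, 7↦2, 8↦8, 9↦3, 10↦9]  zeros at y ∈ {3}
Collecting zeros: affine points = {(0, 4), (0, 8), (1, 1), (1, 5), (2, 3), (2, 9), (3, 2), (3, 8), (4, 9), (5, 4), (5, 5), (8, 3), (8, 7), (9, 6), (9, 9), (10, 3)}.
Total count |C(F_11)_aff| = 16.


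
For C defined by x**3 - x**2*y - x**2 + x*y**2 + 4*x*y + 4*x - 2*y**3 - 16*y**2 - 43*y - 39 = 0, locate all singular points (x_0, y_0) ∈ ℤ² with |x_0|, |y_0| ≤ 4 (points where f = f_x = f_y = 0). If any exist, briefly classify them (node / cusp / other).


Singular points: {(-1, -3)}; classification: node.

Compute partial derivatives:
  f_x = 3*x**2 - 2*x*y - 2*x + y**2 + 4*y + 4.
  f_y = -x**2 + 2*x*y + 4*x - 6*y**2 - 32*y - 43.
Scan x_0 ∈ {−4, ..., 4}. For each x_0, f_y(x_0, y) is a polynomial in y; find its integer roots y ∈ {−4, ..., 4}, then test f_x and f at those candidates.
  x = -4: f_y(-4, y) = -6*y**2 - 40*y - 75; no integer root y with |y| ≤ 4.
  x = -3: f_y(-3, y) = -6*y**2 - 38*y - 64; no integer root y with |y| ≤ 4.
  x = -2: f_y(-2, y) = -6*y**2 - 36*y - 55; no integer root y with |y| ≤ 4.
  x = -1: f_y(-1, y) = -6*y**2 - 34*y - 48; vanishes at y ∈ {-3}. (-1, -3): f_x = 0, f = 0 — SINGULAR.
  x = 0: f_y(0, y) = -6*y**2 - 32*y - 43; no integer root y with |y| ≤ 4.
  x = 1: f_y(1, y) = -6*y**2 - 30*y - 40; no integer root y with |y| ≤ 4.
  x = 2: f_y(2, y) = -6*y**2 - 28*y - 39; no integer root y with |y| ≤ 4.
  x = 3: f_y(3, y) = -6*y**2 - 26*y - 40; no integer root y with |y| ≤ 4.
  x = 4: f_y(4, y) = -6*y**2 - 24*y - 43; no integer root y with |y| ≤ 4.
Only singular point on the grid: (-1, -3).
Classify: substitute x = -1 + u, y = -3 + v and expand: f = u**3 - u**2*v - u**2 + u*v**2 - 2*v**3 + v**2.
No constant or linear terms (consistent with a singular point). Quadratic part: -u**2 + v**2. Cubic part: u**3 - u**2*v + u*v**2 - 2*v**3.
The quadratic part v**2 - u**2 = (v − u)(v + u) splits into two distinct linear factors, so there are two distinct tangent lines y − -3 = ±(x − -1) — this is a node (ordinary double point).
Classification: node.


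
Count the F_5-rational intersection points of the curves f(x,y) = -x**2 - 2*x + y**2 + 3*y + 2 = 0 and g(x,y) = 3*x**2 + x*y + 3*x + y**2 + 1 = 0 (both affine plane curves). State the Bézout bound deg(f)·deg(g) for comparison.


Common zeros: {(0, 3), (3, 3), (3, 4)}; count = 3; Bézout bound = 4.

deg(f) = 2, deg(g) = 2, so Bézout bound = 4.
Scan x ∈ F_5. For each x, list the y ∈ F_5 with f(x, y) ≡ 0 and those with g(x, y) ≡ 0 (mod 5); the common zeros in that column are the intersection.
  x = 0: f ≡ 0 at y ∈ {3, 4}; g ≡ 0 at y ∈ {2, 3}; common: {3}.
  x = 1: f ≡ 0 at y ∈ ∅; g ≡ 0 at y ∈ ∅; common: ∅.
  x = 2: f ≡ 0 at y ∈ ∅; g ≡ 0 at y ∈ ∅; common: ∅.
  x = 3: f ≡ 0 at y ∈ {3, 4}; g ≡ 0 at y ∈ {3, 4}; common: {3, 4}.
  x = 4: f ≡ 0 at y ∈ ∅; g ≡ 0 at y ∈ ∅; common: ∅.
Collecting: common zeros = {(0, 3), (3, 3), (3, 4)}, so the count is 3.
Comparison with the Bézout bound: 3 ≤ 4 = deg(f)·deg(g), as expected for curves with no common component (the affine F_5-count falls short of the bound because intersections may lie at infinity, over extension fields, or carry multiplicity).


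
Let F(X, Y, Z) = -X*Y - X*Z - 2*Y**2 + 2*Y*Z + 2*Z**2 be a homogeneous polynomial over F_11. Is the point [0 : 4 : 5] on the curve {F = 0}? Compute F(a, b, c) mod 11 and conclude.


F(0,4,5) ≡ 3 (mod 11); P is NOT on the curve.

Evaluate F(0, 4, 5) term-by-term (mod 11).
  -X*Y ↦ -1·0·4·1 = 0
  -X*Z ↦ -1·0·1·5 = 0
  -2*Y**2 ↦ -2·1·16·1 = -32
  2*Y*Z ↦ 2·1·4·5 = 40
  2*Z**2 ↦ 2·1·1·25 = 50
Sum: F(0, 4, 5) = (0) + (0) + (-32) + (40) + (50) = 58.
Reducing mod 11: 58 ≡ 3 (mod 11).
Since F(a, b, c) ≡ 3 ≠ 0 (mod 11), P does NOT lie on the curve.


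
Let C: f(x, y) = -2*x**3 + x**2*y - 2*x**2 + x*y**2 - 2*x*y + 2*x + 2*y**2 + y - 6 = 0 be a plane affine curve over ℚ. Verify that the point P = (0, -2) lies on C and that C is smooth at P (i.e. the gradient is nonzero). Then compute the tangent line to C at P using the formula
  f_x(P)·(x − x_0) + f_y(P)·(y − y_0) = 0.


Tangent line at P: 10*x - 7*y - 14 = 0.

Step 1: f(0, -2) = 0, so P lies on C.
Step 2: partial derivatives
  f_x(x, y) = -6*x**2 + 2*x*y - 4*x + y**2 - 2*y + 2, f_y(x, y) = x**2 + 2*x*y - 2*x + 4*y + 1.
  f_x(P) = 10, f_y(P) = -7 (gradient nonzero, so P is smooth).
Step 3: tangent line at P: 10·(x − 0) + -7·(y − -2) = 0.
Expanding: 10*x - 7*y - 14 = 0.


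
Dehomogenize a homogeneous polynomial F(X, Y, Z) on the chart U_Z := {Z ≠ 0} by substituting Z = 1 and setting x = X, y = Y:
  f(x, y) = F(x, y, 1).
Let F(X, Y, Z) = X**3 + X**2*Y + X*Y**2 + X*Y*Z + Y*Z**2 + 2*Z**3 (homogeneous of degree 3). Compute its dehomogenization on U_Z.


f(x, y) = x**3 + x**2*y + x*y**2 + x*y + y + 2

On U_Z we set Z = 1. Each monomial c·X^i·Y^j·Z^k in F becomes c·x^i·y^j·1^k = c·x^i·y^j.
Substituting Z = 1: F(X, Y, 1) = x**3 + x**2*y + x*y**2 + x*y + y + 2.
Note: deg(f) ≤ deg(F) = 3; strict inequality happens when F is divisible by Z (lost terms).


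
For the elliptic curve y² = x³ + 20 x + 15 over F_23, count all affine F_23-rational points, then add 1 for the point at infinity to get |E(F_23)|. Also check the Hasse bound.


Affine points = {(1, 6), (1, 17), (6, 11), (6, 12), (9, 2), (9, 21), (11, 5), (11, 18), (14, 7), (14, 16), (17, 1), (17, 22), (19, 3), (19, 20), (21, 6), (21, 17)}; affine count = 16; |E(F_23)| = 17.

Discriminant check: Δ ∝ 4a³ + 27b² = 4·20³ + 27·15² = 4·8000 + 27·225 ≡ 10 (mod 23). Nonzero ⇒ E is nonsingular.
For each x ∈ F_23, compute rhs = x³ + 20·x + 15 mod 23, then count y ∈ F_23 with y² ≡ rhs.
  x = 0: rhs = 15, matching y values: none (0 points).
  x = 1: rhs = 13, matching y values: 6, 17 (2 points).
  x = 2: rhs = 17, matching y values: none (0 points).
  x = 3: rhs = 10, matching y values: none (0 points).
  x = 4: rhs = 21, matching y values: none (0 points).
  x = 5: rhs = 10, matching y values: none (0 points).
  x = 6: rhs = 6, matching y values: 11, 12 (2 points).
  x = 7: rhs = 15, matching y values: none (0 points).
  x = 8: rhs = 20, matching y values: none (0 points).
  x = 9: rhs = 4, matching y values: 2, 21 (2 points).
  x = 10: rhs = 19, matching y values: none (0 points).
  x = 11: rhs = 2, matching y values: 5, 18 (2 points).
  x = 12: rhs = 5, matching y values: none (0 points).
  x = 13: rhs = 11, matching y values: none (0 points).
  x = 14: rhs = 3, matching y values: 7, 16 (2 points).
  x = 15: rhs = 10, matching y values: none (0 points).
  x = 16: rhs = 15, matching y values: none (0 points).
  x = 17: rhs = 1, matching y values: 1, 22 (2 points).
  x = 18: rhs = 20, matching y values: none (0 points).
  x = 19: rhs = 9, matching y values: 3, 20 (2 points).
  x = 20: rhs = 20, matching y values: none (0 points).
  x = 21: rhs = 13, matching y values: 6, 17 (2 points).
  x = 22: rhs = 17, matching y values: none (0 points).
Total affine count: 16.
Full point count |E(F_23)| = 16 + 1 = 17.
Hasse bound: |17 − (23+1)| = |-7| = 7 ≤ 2√23 ≈ 9.5917 ✓.


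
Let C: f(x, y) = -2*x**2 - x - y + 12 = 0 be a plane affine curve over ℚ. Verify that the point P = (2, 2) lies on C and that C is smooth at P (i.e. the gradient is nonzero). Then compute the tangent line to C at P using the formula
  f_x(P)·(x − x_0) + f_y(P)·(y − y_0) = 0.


Tangent line at P: -9*x - y + 20 = 0.

Step 1: f(2, 2) = 0, so P lies on C.
Step 2: partial derivatives
  f_x(x, y) = -4*x - 1, f_y(x, y) = -1.
  f_x(P) = -9, f_y(P) = -1 (gradient nonzero, so P is smooth).
Step 3: tangent line at P: -9·(x − 2) + -1·(y − 2) = 0.
Expanding: -9*x - y + 20 = 0.


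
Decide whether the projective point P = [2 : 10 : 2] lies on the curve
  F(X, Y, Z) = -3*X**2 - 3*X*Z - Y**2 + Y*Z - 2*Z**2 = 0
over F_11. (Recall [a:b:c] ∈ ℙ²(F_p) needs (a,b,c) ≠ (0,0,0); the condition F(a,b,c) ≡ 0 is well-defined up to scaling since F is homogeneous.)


F(2,10,2) ≡ 9 (mod 11); P is NOT on the curve.

Evaluate F(2, 10, 2) term-by-term (mod 11).
  -3*X**2 ↦ -3·4·1·1 = -12
  -3*X*Z ↦ -3·2·1·2 = -12
  -Y**2 ↦ -1·1·100·1 = -100
  Y*Z ↦ 1·1·10·2 = 20
  -2*Z**2 ↦ -2·1·1·4 = -8
Sum: F(2, 10, 2) = (-12) + (-12) + (-100) + (20) + (-8) = -112.
Reducing mod 11: -112 ≡ 9 (mod 11).
Since F(a, b, c) ≡ 9 ≠ 0 (mod 11), P does NOT lie on the curve.


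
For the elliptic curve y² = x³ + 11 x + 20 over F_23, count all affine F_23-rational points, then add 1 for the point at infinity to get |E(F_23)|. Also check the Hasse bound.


Affine points = {(1, 3), (1, 20), (2, 2), (2, 21), (4, 6), (4, 17), (5, 4), (5, 19), (6, 7), (6, 16), (7, 7), (7, 16), (10, 7), (10, 16), (11, 0), (15, 8), (15, 15), (18, 1), (18, 22), (19, 2), (19, 21), (20, 11), (20, 12), (21, 6), (21, 17), (22, 10), (22, 13)}; affine count = 27; |E(F_23)| = 28.

Discriminant check: Δ ∝ 4a³ + 27b² = 4·11³ + 27·20² = 4·1331 + 27·400 ≡ 1 (mod 23). Nonzero ⇒ E is nonsingular.
For each x ∈ F_23, compute rhs = x³ + 11·x + 20 mod 23, then count y ∈ F_23 with y² ≡ rhs.
  x = 0: rhs = 20, matching y values: none (0 points).
  x = 1: rhs = 9, matching y values: 3, 20 (2 points).
  x = 2: rhs = 4, matching y values: 2, 21 (2 points).
  x = 3: rhs = 11, matching y values: none (0 points).
  x = 4: rhs = 13, matching y values: 6, 17 (2 points).
  x = 5: rhs = 16, matching y values: 4, 19 (2 points).
  x = 6: rhs = 3, matching y values: 7, 16 (2 points).
  x = 7: rhs = 3, matching y values: 7, 16 (2 points).
  x = 8: rhs = 22, matching y values: none (0 points).
  x = 9: rhs = 20, matching y values: none (0 points).
  x = 10: rhs = 3, matching y values: 7, 16 (2 points).
  x = 11: rhs = 0, matching y values: 0 (1 points).
  x = 12: rhs = 17, matching y values: none (0 points).
  x = 13: rhs = 14, matching y values: none (0 points).
  x = 14: rhs = 20, matching y values: none (0 points).
  x = 15: rhs = 18, matching y values: 8, 15 (2 points).
  x = 16: rhs = 14, matching y values: none (0 points).
  x = 17: rhs = 14, matching y values: none (0 points).
  x = 18: rhs = 1, matching y values: 1, 22 (2 points).
  x = 19: rhs = 4, matching y values: 2, 21 (2 points).
  x = 20: rhs = 6, matching y values: 11, 12 (2 points).
  x = 21: rhs = 13, matching y values: 6, 17 (2 points).
  x = 22: rhs = 8, matching y values: 10, 13 (2 points).
Total affine count: 27.
Full point count |E(F_23)| = 27 + 1 = 28.
Hasse bound: |28 − (23+1)| = |4| = 4 ≤ 2√23 ≈ 9.5917 ✓.


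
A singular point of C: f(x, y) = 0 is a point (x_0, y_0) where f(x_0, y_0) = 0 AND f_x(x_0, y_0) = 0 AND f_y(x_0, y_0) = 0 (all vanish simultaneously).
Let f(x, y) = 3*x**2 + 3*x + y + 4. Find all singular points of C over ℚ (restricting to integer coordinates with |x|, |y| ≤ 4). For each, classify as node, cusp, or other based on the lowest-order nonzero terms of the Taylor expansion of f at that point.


No singular points in the scanned grid; C is smooth there.

Compute partial derivatives:
  f_x = 6*x + 3.
  f_y = 1.
f_y = 1 is a nonzero constant, so f_y never vanishes: no point (x, y) can satisfy f = f_x = f_y = 0. In particular no (x, y) ∈ {−4, ..., 4}² is singular; the curve is smooth.


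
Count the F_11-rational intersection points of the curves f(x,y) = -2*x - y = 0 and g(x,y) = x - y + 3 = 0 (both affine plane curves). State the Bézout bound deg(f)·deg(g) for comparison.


Common zeros: {(10, 2)}; count = 1; Bézout bound = 1.

deg(f) = 1, deg(g) = 1, so Bézout bound = 1.
Scan x ∈ F_11. For each x, list the y ∈ F_11 with f(x, y) ≡ 0 and those with g(x, y) ≡ 0 (mod 11); the common zeros in that column are the intersection.
  x = 0: f ≡ 0 at y ∈ {0}; g ≡ 0 at y ∈ {3}; common: ∅.
  x = 1: f ≡ 0 at y ∈ {9}; g ≡ 0 at y ∈ {4}; common: ∅.
  x = 2: f ≡ 0 at y ∈ {7}; g ≡ 0 at y ∈ {5}; common: ∅.
  x = 3: f ≡ 0 at y ∈ {5}; g ≡ 0 at y ∈ {6}; common: ∅.
  x = 4: f ≡ 0 at y ∈ {3}; g ≡ 0 at y ∈ {7}; common: ∅.
  x = 5: f ≡ 0 at y ∈ {1}; g ≡ 0 at y ∈ {8}; common: ∅.
  x = 6: f ≡ 0 at y ∈ {10}; g ≡ 0 at y ∈ {9}; common: ∅.
  x = 7: f ≡ 0 at y ∈ {8}; g ≡ 0 at y ∈ {10}; common: ∅.
  x = 8: f ≡ 0 at y ∈ {6}; g ≡ 0 at y ∈ {0}; common: ∅.
  x = 9: f ≡ 0 at y ∈ {4}; g ≡ 0 at y ∈ {1}; common: ∅.
  x = 10: f ≡ 0 at y ∈ {2}; g ≡ 0 at y ∈ {2}; common: {2}.
Collecting: common zeros = {(10, 2)}, so the count is 1.
Comparison with the Bézout bound: 1 ≤ 1 = deg(f)·deg(g), as expected for curves with no common component (the bound is attained).


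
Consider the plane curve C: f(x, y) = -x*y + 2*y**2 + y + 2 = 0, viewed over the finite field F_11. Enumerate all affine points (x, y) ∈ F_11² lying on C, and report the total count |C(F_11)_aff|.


Affine F_11-points: {(4, 3), (4, 4), (5, 1), (6, 2), (6, 6), (7, 5), (7, 9), (8, 10), (9, 7), (9, 8)}; count = 10.

For each of the 121 pairs (x, y) ∈ F_11², evaluate f(x, y) mod 11. Record the zeros.
  x = 0: [0↦2, 1↦5, 2↦1, 3↦1, 4↦5, 5↦2, 6↦3, 7↦8, 8↦6, 9↦8, 10↦3]  zeros at y ∈ ∅
  x = 1: [0↦2, 1↦4, 2↦10, 3↦9, 4↦1, 5↦8, 6↦8, 7↦1, 8↦9, 9↦10, 10↦4]  zeros at y ∈ ∅
  x = 2: [0↦2, 1↦3, 2↦8, 3↦6, 4↦8, 5↦3, 6↦2, 7↦5, 8↦1, 9↦1, 10↦5]  zeros at y ∈ ∅
  x = 3: [0↦2, 1↦2, 2↦6, 3↦3, 4↦4, 5↦9, 6↦7, 7↦9, 8↦4, 9↦3, 10↦6]  zeros at y ∈ ∅
  x = 4: [0↦2, 1↦1, 2↦4, 3↦0, 4↦0, 5↦4, 6↦1, 7↦2, 8↦7, 9↦5, 10↦7]  zeros at y ∈ {3, 4}
  x = 5: [0↦2, 1↦0, 2↦2, 3↦8, 4↦7, 5↦10, 6↦6, 7↦6, 8↦10, 9↦7, 10↦8]  zeros at y ∈ {1}
  x = 6: [0↦2, 1↦10, 2↦0, 3↦5, 4↦3, 5↦5, 6↦0, 7↦10, 8↦2, 9↦9, 10↦9]  zeros at y ∈ {2, 6}
  x = 7: [0↦2, 1↦9, 2↦9, 3↦2, 4↦10, 5↦0, 6↦5, 7↦3, 8↦5, 9↦0, 10↦10]  zeros at y ∈ {5, 9}
  x = 8: [0↦2, 1↦8, 2↦7, 3↦10, 4↦6, 5↦6, 6↦10, 7↦7, 8↦8, 9↦2, 10↦0]  zeros at y ∈ {10}
  x = 9: [0↦2, 1↦7, 2↦5, 3↦7, 4↦2, 5↦1, 6↦4, 7↦0, 8↦0, 9↦4, 10↦1]  zeros at y ∈ {7, 8}
  x = 10: [0↦2, 1↦6, 2↦3, 3↦4, 4↦9, 5↦7, 6↦9, 7↦4, 8↦3, 9↦6, 10↦2]  zeros at y ∈ ∅
Collecting zeros: affine points = {(4, 3), (4, 4), (5, 1), (6, 2), (6, 6), (7, 5), (7, 9), (8, 10), (9, 7), (9, 8)}.
Total count |C(F_11)_aff| = 10.


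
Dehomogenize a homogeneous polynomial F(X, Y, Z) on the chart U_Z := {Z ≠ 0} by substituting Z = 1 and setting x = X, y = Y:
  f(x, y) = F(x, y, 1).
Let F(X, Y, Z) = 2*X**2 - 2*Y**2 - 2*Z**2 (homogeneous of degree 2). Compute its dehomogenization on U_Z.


f(x, y) = 2*x**2 - 2*y**2 - 2

On U_Z we set Z = 1. Each monomial c·X^i·Y^j·Z^k in F becomes c·x^i·y^j·1^k = c·x^i·y^j.
Substituting Z = 1: F(X, Y, 1) = 2*x**2 - 2*y**2 - 2.
Note: deg(f) ≤ deg(F) = 2; strict inequality happens when F is divisible by Z (lost terms).


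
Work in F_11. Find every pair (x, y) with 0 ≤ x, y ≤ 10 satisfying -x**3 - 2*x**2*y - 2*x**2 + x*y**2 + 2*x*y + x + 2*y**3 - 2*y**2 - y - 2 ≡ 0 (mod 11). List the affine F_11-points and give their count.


Affine F_11-points: {(0, 6), (1, 9), (2, 5), (2, 8), (2, 9), (3, 0), (4, 8), (5, 7), (6, 2), (8, 10), (9, 8), (10, 9)}; count = 12.

For each of the 121 pairs (x, y) ∈ F_11², evaluate f(x, y) mod 11. Record the zeros.
  x = 0: [0↦9, 1↦8, 2↦4, 3↦9, 4↦2, 5↦6, 6↦0, 7↦7, 8↦6, 9↦9, 10↦6]  zeros at y ∈ {6}
  x = 1: [0↦7, 1↦7, 2↦6, 3↦5, 4↦5, 5↦7, 6↦1, 7↦10, 8↦2, 9↦0, 10↦5]  zeros at y ∈ {9}
  x = 2: [0↦6, 1↦3, 2↦1, 3↦1, 4↦4, 5↦0, 6↦1, 7↦8, 8↦0, 9↦0, 10↦9]  zeros at y ∈ {5, 8, 9}
  x = 3: [0↦0, 1↦1, 2↦5, 3↦2, 4↦4, 5↦1, 6↦5, 7↦6, 8↦5, 9↦3, 10↦1]  zeros at y ∈ {0}
  x = 4: [0↦5, 1↦6, 2↦1, 3↦2, 4↦10, 5↦4, 6↦7, 7↦9, 8↦0, 9↦3, 10↦8]  zeros at y ∈ {8}
  x = 5: [0↦4, 1↦1, 2↦5, 3↦6, 4↦5, 5↦3, 6↦1, 7↦0, 8↦1, 9↦5, 10↦2]  zeros at y ∈ {7}
  x = 6: [0↦2, 1↦2, 2↦0, 3↦8, 4↦5, 5↦3, 6↦3, 7↦6, 8↦2, 9↦3, 10↦10]  zeros at y ∈ {2}
  x = 7: [0↦4, 1↦3, 2↦2, 3↦2, 4↦4, 5↦9, 6↦7, 7↦10, 8↦8, 9↦2, 10↦4]  zeros at y ∈ ∅
  x = 8: [0↦4, 1↦9, 2↦5, 3↦4, 4↦7, 5↦4, 6↦7, 7↦6, 8↦2, 9↦7, 10↦0]  zeros at y ∈ {10}
  x = 9: [0↦7, 1↦3, 2↦3, 3↦8, 4↦8, 5↦4, 6↦8, 7↦10, 8↦0, 9↦1, 10↦3]  zeros at y ∈ {8}
  x = 10: [0↦7, 1↦1, 2↦1, 3↦8, 4↦1, 5↦3, 6↦4, 7↦5, 8↦7, 9↦0, 10↦7]  zeros at y ∈ {9}
Collecting zeros: affine points = {(0, 6), (1, 9), (2, 5), (2, 8), (2, 9), (3, 0), (4, 8), (5, 7), (6, 2), (8, 10), (9, 8), (10, 9)}.
Total count |C(F_11)_aff| = 12.


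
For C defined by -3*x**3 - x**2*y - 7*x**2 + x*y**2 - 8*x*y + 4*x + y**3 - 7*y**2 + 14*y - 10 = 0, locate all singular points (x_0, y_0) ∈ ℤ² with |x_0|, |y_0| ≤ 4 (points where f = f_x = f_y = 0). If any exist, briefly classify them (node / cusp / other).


Singular points: {(-1, 3)}; classification: node.

Compute partial derivatives:
  f_x = -9*x**2 - 2*x*y - 14*x + y**2 - 8*y + 4.
  f_y = -x**2 + 2*x*y - 8*x + 3*y**2 - 14*y + 14.
Scan x_0 ∈ {−4, ..., 4}. For each x_0, f_y(x_0, y) is a polynomial in y; find its integer roots y ∈ {−4, ..., 4}, then test f_x and f at those candidates.
  x = -4: f_y(-4, y) = 3*y**2 - 22*y + 30; no integer root y with |y| ≤ 4.
  x = -3: f_y(-3, y) = 3*y**2 - 20*y + 29; no integer root y with |y| ≤ 4.
  x = -2: f_y(-2, y) = 3*y**2 - 18*y + 26; no integer root y with |y| ≤ 4.
  x = -1: f_y(-1, y) = 3*y**2 - 16*y + 21; vanishes at y ∈ {3}. (-1, 3): f_x = 0, f = 0 — SINGULAR.
  x = 0: f_y(0, y) = 3*y**2 - 14*y + 14; no integer root y with |y| ≤ 4.
  x = 1: f_y(1, y) = 3*y**2 - 12*y + 5; no integer root y with |y| ≤ 4.
  x = 2: f_y(2, y) = 3*y**2 - 10*y - 6; no integer root y with |y| ≤ 4.
  x = 3: f_y(3, y) = 3*y**2 - 8*y - 19; no integer root y with |y| ≤ 4.
  x = 4: f_y(4, y) = 3*y**2 - 6*y - 34; no integer root y with |y| ≤ 4.
Only singular point on the grid: (-1, 3).
Classify: substitute x = -1 + u, y = 3 + v and expand: f = -3*u**3 - u**2*v - u**2 + u*v**2 + v**3 + v**2.
No constant or linear terms (consistent with a singular point). Quadratic part: -u**2 + v**2. Cubic part: -3*u**3 - u**2*v + u*v**2 + v**3.
The quadratic part v**2 - u**2 = (v − u)(v + u) splits into two distinct linear factors, so there are two distinct tangent lines y − 3 = ±(x − -1) — this is a node (ordinary double point).
Classification: node.


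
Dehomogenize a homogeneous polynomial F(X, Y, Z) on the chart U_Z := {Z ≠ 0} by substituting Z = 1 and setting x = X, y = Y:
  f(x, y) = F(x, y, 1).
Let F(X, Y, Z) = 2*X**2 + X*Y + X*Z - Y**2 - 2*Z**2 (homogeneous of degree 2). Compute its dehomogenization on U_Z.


f(x, y) = 2*x**2 + x*y + x - y**2 - 2

On U_Z we set Z = 1. Each monomial c·X^i·Y^j·Z^k in F becomes c·x^i·y^j·1^k = c·x^i·y^j.
Substituting Z = 1: F(X, Y, 1) = 2*x**2 + x*y + x - y**2 - 2.
Note: deg(f) ≤ deg(F) = 2; strict inequality happens when F is divisible by Z (lost terms).


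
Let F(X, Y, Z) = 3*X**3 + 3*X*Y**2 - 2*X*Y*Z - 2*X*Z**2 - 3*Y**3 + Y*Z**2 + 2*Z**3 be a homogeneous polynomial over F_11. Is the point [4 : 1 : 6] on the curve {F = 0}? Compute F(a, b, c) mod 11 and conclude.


F(4,1,6) ≡ 3 (mod 11); P is NOT on the curve.

Evaluate F(4, 1, 6) term-by-term (mod 11).
  3*X**3 ↦ 3·64·1·1 = 192
  3*X*Y**2 ↦ 3·4·1·1 = 12
  -2*X*Y*Z ↦ -2·4·1·6 = -48
  -2*X*Z**2 ↦ -2·4·1·36 = -288
  -3*Y**3 ↦ -3·1·1·1 = -3
  Y*Z**2 ↦ 1·1·1·36 = 36
  2*Z**3 ↦ 2·1·1·216 = 432
Sum: F(4, 1, 6) = (192) + (12) + (-48) + (-288) + (-3) + (36) + (432) = 333.
Reducing mod 11: 333 ≡ 3 (mod 11).
Since F(a, b, c) ≡ 3 ≠ 0 (mod 11), P does NOT lie on the curve.


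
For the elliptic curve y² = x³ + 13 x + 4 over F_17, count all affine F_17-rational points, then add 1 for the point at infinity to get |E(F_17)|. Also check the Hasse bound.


Affine points = {(0, 2), (0, 15), (1, 1), (1, 16), (2, 2), (2, 15), (3, 6), (3, 11), (4, 1), (4, 16), (6, 3), (6, 14), (7, 8), (7, 9), (8, 5), (8, 12), (9, 0), (11, 4), (11, 13), (12, 1), (12, 16), (15, 2), (15, 15)}; affine count = 23; |E(F_17)| = 24.

Discriminant check: Δ ∝ 4a³ + 27b² = 4·13³ + 27·4² = 4·2197 + 27·16 ≡ 6 (mod 17). Nonzero ⇒ E is nonsingular.
For each x ∈ F_17, compute rhs = x³ + 13·x + 4 mod 17, then count y ∈ F_17 with y² ≡ rhs.
  x = 0: rhs = 4, matching y values: 2, 15 (2 points).
  x = 1: rhs = 1, matching y values: 1, 16 (2 points).
  x = 2: rhs = 4, matching y values: 2, 15 (2 points).
  x = 3: rhs = 2, matching y values: 6, 11 (2 points).
  x = 4: rhs = 1, matching y values: 1, 16 (2 points).
  x = 5: rhs = 7, matching y values: none (0 points).
  x = 6: rhs = 9, matching y values: 3, 14 (2 points).
  x = 7: rhs = 13, matching y values: 8, 9 (2 points).
  x = 8: rhs = 8, matching y values: 5, 12 (2 points).
  x = 9: rhs = 0, matching y values: 0 (1 points).
  x = 10: rhs = 12, matching y values: none (0 points).
  x = 11: rhs = 16, matching y values: 4, 13 (2 points).
  x = 12: rhs = 1, matching y values: 1, 16 (2 points).
  x = 13: rhs = 7, matching y values: none (0 points).
  x = 14: rhs = 6, matching y values: none (0 points).
  x = 15: rhs = 4, matching y values: 2, 15 (2 points).
  x = 16: rhs = 7, matching y values: none (0 points).
Total affine count: 23.
Full point count |E(F_17)| = 23 + 1 = 24.
Hasse bound: |24 − (17+1)| = |6| = 6 ≤ 2√17 ≈ 8.2462 ✓.


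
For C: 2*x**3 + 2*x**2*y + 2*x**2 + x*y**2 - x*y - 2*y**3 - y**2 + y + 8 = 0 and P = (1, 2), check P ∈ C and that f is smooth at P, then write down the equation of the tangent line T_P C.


Tangent line at P: 20*x - 22*y + 24 = 0.

Step 1: f(1, 2) = 0, so P lies on C.
Step 2: partial derivatives
  f_x(x, y) = 6*x**2 + 4*x*y + 4*x + y**2 - y, f_y(x, y) = 2*x**2 + 2*x*y - x - 6*y**2 - 2*y + 1.
  f_x(P) = 20, f_y(P) = -22 (gradient nonzero, so P is smooth).
Step 3: tangent line at P: 20·(x − 1) + -22·(y − 2) = 0.
Expanding: 20*x - 22*y + 24 = 0.


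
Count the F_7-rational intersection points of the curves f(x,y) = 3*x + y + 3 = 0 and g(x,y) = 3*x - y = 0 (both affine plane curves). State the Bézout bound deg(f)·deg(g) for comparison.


Common zeros: {(3, 2)}; count = 1; Bézout bound = 1.

deg(f) = 1, deg(g) = 1, so Bézout bound = 1.
Scan x ∈ F_7. For each x, list the y ∈ F_7 with f(x, y) ≡ 0 and those with g(x, y) ≡ 0 (mod 7); the common zeros in that column are the intersection.
  x = 0: f ≡ 0 at y ∈ {4}; g ≡ 0 at y ∈ {0}; common: ∅.
  x = 1: f ≡ 0 at y ∈ {1}; g ≡ 0 at y ∈ {3}; common: ∅.
  x = 2: f ≡ 0 at y ∈ {5}; g ≡ 0 at y ∈ {6}; common: ∅.
  x = 3: f ≡ 0 at y ∈ {2}; g ≡ 0 at y ∈ {2}; common: {2}.
  x = 4: f ≡ 0 at y ∈ {6}; g ≡ 0 at y ∈ {5}; common: ∅.
  x = 5: f ≡ 0 at y ∈ {3}; g ≡ 0 at y ∈ {1}; common: ∅.
  x = 6: f ≡ 0 at y ∈ {0}; g ≡ 0 at y ∈ {4}; common: ∅.
Collecting: common zeros = {(3, 2)}, so the count is 1.
Comparison with the Bézout bound: 1 ≤ 1 = deg(f)·deg(g), as expected for curves with no common component (the bound is attained).


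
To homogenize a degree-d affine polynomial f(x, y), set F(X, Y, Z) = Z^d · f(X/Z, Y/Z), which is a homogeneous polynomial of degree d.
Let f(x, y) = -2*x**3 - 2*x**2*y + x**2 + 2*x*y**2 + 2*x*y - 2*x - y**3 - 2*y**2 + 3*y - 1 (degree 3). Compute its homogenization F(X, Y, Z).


F(X, Y, Z) = -2*X**3 - 2*X**2*Y + X**2*Z + 2*X*Y**2 + 2*X*Y*Z - 2*X*Z**2 - Y**3 - 2*Y**2*Z + 3*Y*Z**2 - Z**3

deg(f) = 3.
Substitute x = X/Z, y = Y/Z into f, then multiply by Z^3.
  monomial -2·x^3·y^0 ↦ -2·X^3·Y^0·Z^0.
  monomial -2·x^2·y^1 ↦ -2·X^2·Y^1·Z^0.
  monomial 1·x^2·y^0 ↦ 1·X^2·Y^0·Z^1.
  monomial 2·x^1·y^2 ↦ 2·X^1·Y^2·Z^0.
  monomial 2·x^1·y^1 ↦ 2·X^1·Y^1·Z^1.
  monomial -2·x^1·y^0 ↦ -2·X^1·Y^0·Z^2.
  monomial -1·x^0·y^3 ↦ -1·X^0·Y^3·Z^0.
  monomial -2·x^0·y^2 ↦ -2·X^0·Y^2·Z^1.
  monomial 3·x^0·y^1 ↦ 3·X^0·Y^1·Z^2.
  monomial -1·x^0·y^0 ↦ -1·X^0·Y^0·Z^3.
Collecting: F(X, Y, Z) = -2*X**3 - 2*X**2*Y + X**2*Z + 2*X*Y**2 + 2*X*Y*Z - 2*X*Z**2 - Y**3 - 2*Y**2*Z + 3*Y*Z**2 - Z**3.
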